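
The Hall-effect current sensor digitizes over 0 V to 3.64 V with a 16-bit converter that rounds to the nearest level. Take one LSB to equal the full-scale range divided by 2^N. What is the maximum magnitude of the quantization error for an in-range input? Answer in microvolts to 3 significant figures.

27.8 µV

Full-scale range = 3.64 V.
One LSB is 3.64 V / 65536 = 55.542 µV.
A rounding quantizer has |error| ≤ LSB/2 = 27.8 µV.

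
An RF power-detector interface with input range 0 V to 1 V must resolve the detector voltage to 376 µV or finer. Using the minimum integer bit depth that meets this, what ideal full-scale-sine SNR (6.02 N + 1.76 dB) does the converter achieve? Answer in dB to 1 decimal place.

74.0 dB

V_FS = 1 V.
Required number of levels: 1/376 µV = 2659.6; smallest N with 2^N ≥ that is 12.
Ideal SNR at N = 12: 6.02·12 + 1.76 = 74.0 dB.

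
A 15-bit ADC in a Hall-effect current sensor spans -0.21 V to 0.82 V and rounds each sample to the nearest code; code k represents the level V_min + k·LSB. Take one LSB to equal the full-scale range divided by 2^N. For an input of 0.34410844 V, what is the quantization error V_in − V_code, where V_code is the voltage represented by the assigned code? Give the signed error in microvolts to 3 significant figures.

Full-scale range = 0.82 V − (-0.21 V) = 1.03 V. LSB = 1.03 V / 2^15 ≈ 31.43 µV.
(V_in − V_min)/LSB = (0.34410844 − (-0.21)) × 32768/1.03 = 17628.1800 → nearest code k = 17628.
Reconstructed level: -0.21 + 17628 × 1.03/32768 V = 0.34410278320 V.
V_in − V_code = 0.34410844 − (0.34410278320) = +5.66 µV.

+5.66 µV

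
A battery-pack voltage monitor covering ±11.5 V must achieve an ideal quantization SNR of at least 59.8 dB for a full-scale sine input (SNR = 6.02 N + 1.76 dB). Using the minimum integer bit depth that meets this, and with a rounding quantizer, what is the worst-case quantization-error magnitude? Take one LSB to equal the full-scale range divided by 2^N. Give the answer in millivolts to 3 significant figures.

Full-scale range = 11.5 V − (-11.5 V) = 23 V.
Solving 6.02 N ≥ 59.8 − 1.76: N ≥ 9.641. Round up → N = 10.
One LSB is 23 V / 1024 = 22.461 mV.
|e|_max = LSB/2 = 11.2 mV.

11.2 mV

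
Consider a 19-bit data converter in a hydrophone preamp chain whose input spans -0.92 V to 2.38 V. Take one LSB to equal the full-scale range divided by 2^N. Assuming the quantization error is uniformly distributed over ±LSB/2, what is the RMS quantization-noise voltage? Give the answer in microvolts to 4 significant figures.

1.817 µV

The full-scale span is 2.38 − (-0.92) = 3.3 V.
LSB = 3.3 V / 2^19 = 6.29425 µV.
V_rms = LSB/√12 = 6.29425 µV / √12 = 1.817 µV.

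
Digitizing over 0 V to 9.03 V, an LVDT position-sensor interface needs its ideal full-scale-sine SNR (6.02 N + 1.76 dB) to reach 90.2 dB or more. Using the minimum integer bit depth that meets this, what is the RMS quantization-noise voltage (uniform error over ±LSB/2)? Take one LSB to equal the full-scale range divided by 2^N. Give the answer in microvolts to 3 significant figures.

79.6 µV

Full-scale range = 9.03 V.
6.02 N + 1.76 ≥ 90.2 gives N ≥ 14.691, so the minimum integer is 15.
LSB = 9.03 V ÷ 2^15 = 9.03/32768 V = 275.57 µV.
RMS noise = LSB/√12 = 79.6 µV.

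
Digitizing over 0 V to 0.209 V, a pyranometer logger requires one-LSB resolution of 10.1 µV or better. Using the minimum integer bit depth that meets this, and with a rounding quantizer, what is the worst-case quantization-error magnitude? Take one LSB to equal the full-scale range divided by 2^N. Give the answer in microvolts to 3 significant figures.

3.19 µV

V_FS = 0.209 V.
Levels needed ≥ 0.209/10.1 µV = 20690. 2^15 = 32768 suffices, so N_min = 15.
Step size = 0.209/32768 V = 6.3782 µV.
Max error for round-to-nearest is LSB/2 = 3.19 µV.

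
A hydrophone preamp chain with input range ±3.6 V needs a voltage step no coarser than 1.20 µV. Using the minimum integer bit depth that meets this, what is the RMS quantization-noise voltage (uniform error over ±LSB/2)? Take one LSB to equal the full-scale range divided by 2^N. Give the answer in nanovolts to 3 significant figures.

248 nV

Full-scale range = 3.6 V − (-3.6 V) = 7.2 V.
Need 2^N ≥ 7.2 V / 1.20 µV = 6.000e6 → N_min = 23.
One LSB is 7.2 V / 8388608 = 0.85831 µV.
V_rms = LSB/√12 = 248 nV.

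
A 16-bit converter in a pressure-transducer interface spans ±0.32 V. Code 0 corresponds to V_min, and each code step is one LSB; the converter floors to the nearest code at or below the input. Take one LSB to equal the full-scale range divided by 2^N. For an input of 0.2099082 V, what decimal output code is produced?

54262

Range = 0.32 − (-0.32) = 0.64 V. LSB = 0.64 V / 2^16 ≈ 9.766 µV.
(V_in − V_min) × 2^16/range = (0.2099082 − (-0.32)) × 65536/0.64 = 54262.600.
Floor → code = 54262.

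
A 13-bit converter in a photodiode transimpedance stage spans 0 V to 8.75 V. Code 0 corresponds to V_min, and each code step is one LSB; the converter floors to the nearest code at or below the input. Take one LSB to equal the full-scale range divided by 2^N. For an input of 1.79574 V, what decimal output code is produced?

1681

Span = 8.75 V. LSB = 8.75 V / 2^13 ≈ 1.068 mV.
code = ⌊(V_in − V_min)/LSB⌋ = ⌊(V_in − V_min) × 2^13 / range⌋
     = ⌊(1.79574 − (0)) × 8192 / 8.75⌋ = ⌊1.79574 × 8192/8.75⌋
     = ⌊1681.223⌋ = 1681.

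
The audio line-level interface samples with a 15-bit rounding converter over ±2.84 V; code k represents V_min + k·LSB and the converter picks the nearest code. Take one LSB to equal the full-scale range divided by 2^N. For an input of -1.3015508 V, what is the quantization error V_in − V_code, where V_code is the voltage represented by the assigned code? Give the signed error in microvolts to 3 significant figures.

+58.1 µV

Span: 2.84 V − (-2.84 V) = 5.68 V. LSB = 5.68 V / 2^15 ≈ 173.3 µV.
Position in LSBs: (-1.3015508 − (-2.84)) × 32768/5.68 = 8875.3351; rounding gives k = 8875.
V_code = -2.84 + (8875/32768) × 5.68 = -1.3016088867 V.
Error = V_in − V_code = -1.3015508 − (-1.3016088867) = +58.1 µV.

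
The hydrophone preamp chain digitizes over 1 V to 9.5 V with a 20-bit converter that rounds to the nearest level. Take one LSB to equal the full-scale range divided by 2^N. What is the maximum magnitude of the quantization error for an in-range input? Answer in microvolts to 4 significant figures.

4.053 µV

The full-scale span is 9.5 − (1) = 8.5 V.
LSB = 8.5 V / 2^20 = 8.10623 µV.
A rounding quantizer has |error| ≤ LSB/2 = 4.053 µV.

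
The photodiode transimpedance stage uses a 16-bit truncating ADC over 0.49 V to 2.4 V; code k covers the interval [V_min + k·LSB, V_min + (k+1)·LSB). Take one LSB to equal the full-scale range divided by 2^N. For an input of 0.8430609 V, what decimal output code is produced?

Span: 2.4 V − (0.49 V) = 1.91 V. LSB = 1.91 V / 2^16 ≈ 29.14 µV.
code = ⌊(V_in − V_min)/LSB⌋ = ⌊(V_in − V_min) × 2^16 / range⌋
     = ⌊(0.8430609 − (0.49)) × 65536 / 1.91⌋ = ⌊0.3530609 × 65536/1.91⌋
     = ⌊12114.240⌋ = 12114.

12114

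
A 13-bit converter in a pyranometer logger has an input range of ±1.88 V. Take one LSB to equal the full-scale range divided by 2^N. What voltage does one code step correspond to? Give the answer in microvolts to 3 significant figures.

The full-scale span is 1.88 − (-1.88) = 3.76 V.
There are 2^13 = 8192 steps.
LSB = 3.76 V ÷ 2^13 = 3.76/8192 V = 459 µV.

459 µV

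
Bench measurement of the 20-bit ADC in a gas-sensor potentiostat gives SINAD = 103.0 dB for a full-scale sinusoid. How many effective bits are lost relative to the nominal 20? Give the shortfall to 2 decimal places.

Effective bits = (103.0 − 1.76)/6.02 = 16.8173.
Shortfall = 20 − 16.8173 = 3.1827 bits.

3.18 bits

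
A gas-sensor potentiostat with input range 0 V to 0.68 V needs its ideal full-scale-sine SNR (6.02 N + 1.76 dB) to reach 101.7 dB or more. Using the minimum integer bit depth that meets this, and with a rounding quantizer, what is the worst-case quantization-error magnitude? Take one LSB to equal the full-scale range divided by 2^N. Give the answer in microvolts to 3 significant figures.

2.59 µV

Span = 0.68 V.
6.02 N + 1.76 ≥ 101.7 gives N ≥ 16.601, so the minimum integer is 17.
LSB = 0.68 V ÷ 2^17 = 0.68/131072 V = 5.1880 µV.
|e|_max = LSB/2 = 2.59 µV.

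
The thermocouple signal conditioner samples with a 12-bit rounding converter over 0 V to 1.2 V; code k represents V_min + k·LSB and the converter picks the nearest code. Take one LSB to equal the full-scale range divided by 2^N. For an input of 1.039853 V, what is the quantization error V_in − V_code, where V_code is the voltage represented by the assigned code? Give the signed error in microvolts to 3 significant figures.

+107 µV

V_FS = 1.2 V. LSB = 1.2 V / 2^12 ≈ 293.0 µV.
Position in LSBs: (1.039853 − (0)) × 4096/1.2 = 3549.3649; rounding gives k = 3549.
V_code = V_min + k × range/2^12 = 0 + 3549 × 1.2/4096 = 1.039746094 V.
Error = V_in − V_code = 1.039853 − (1.039746094) = +107 µV.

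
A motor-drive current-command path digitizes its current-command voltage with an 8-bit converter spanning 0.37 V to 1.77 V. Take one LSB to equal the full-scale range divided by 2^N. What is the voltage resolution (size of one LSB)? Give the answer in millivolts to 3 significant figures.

The full-scale span is 1.77 − (0.37) = 1.4 V.
2^8 = 256 levels.
LSB = 1.4 V ÷ 2^8 = 1.4/256 V = 5.47 mV.

5.47 mV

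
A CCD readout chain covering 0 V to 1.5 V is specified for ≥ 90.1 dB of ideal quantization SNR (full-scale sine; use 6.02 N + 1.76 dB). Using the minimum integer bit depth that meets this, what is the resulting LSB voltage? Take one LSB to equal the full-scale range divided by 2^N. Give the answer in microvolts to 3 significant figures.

45.8 µV

Range is 1.5 V.
N ≥ (90.1 − 1.76)/6.02 = 14.674 → N_min = 15.
LSB = 1.5 V ÷ 2^15 = 1.5/32768 V = 45.8 µV.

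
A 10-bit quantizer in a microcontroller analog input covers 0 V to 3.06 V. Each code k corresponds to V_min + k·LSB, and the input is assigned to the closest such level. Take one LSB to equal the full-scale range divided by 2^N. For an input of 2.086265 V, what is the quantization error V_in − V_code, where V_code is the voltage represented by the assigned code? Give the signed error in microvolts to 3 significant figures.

+445 µV

V_FS = 3.06 V. LSB = 3.06 V / 2^10 ≈ 2.988 mV.
(2.086265 − (0)) / LSB = 2.086265 × 1024/3.06 = 698.1488. Nearest integer: k = 698.
Reconstructed level: 0 + 698 × 3.06/1024 V = 2.085820313 V.
e = 2.086265 − (2.085820313) = +445 µV.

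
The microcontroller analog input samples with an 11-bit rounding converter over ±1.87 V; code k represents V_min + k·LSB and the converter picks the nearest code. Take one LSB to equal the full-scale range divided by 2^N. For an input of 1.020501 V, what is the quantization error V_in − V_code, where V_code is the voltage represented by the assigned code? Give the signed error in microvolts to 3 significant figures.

−329 µV

The full-scale span is 1.87 − (-1.87) = 3.74 V. LSB = 3.74 V / 2^11 ≈ 1.826 mV.
(1.020501 − (-1.87)) / LSB = 2.890501 × 2048/3.74 = 1582.8198. Nearest integer: k = 1583.
Reconstructed level: -1.87 + 1583 × 3.74/2048 V = 1.020830078 V.
V_in − V_code = 1.020501 − (1.020830078) = −329 µV.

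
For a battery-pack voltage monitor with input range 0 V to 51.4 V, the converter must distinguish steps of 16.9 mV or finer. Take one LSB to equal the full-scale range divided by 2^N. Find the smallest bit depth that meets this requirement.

12 bits

V_FS = 51.4 V.
Need 2^N ≥ 51.4 V / 16.9 mV = 3041 → N_min = 12.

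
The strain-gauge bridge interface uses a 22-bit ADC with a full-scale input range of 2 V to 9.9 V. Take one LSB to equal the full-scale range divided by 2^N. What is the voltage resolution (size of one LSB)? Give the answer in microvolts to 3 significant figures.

1.88 µV

The full-scale span is 9.9 − (2) = 7.9 V.
Number of codes = 2^22 = 4194304.
Step size = 7.9/4194304 V = 1.88 µV.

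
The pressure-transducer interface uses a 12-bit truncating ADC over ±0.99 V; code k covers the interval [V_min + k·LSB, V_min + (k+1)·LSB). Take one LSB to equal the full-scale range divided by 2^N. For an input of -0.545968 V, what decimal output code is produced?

918

Range = 0.99 − (-0.99) = 1.98 V. LSB = 1.98 V / 2^12 ≈ 483.4 µV.
V_in − V_min = -0.545968 − (-0.99) = 0.444032 V.
Divide by LSB: 0.444032 × 4096/1.98 = 918.5632.
Truncating gives code 918.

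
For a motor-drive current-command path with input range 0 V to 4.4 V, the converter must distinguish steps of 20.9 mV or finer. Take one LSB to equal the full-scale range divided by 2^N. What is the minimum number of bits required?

Range is 4.4 V.
Need 2^N ≥ 4.4 V / 20.9 mV = 210.5 → N_min = 8.

8 bits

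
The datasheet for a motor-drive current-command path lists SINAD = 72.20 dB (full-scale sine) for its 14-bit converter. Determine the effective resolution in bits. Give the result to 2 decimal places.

11.70 bits

(72.20 − 1.76) / 6.02 = 70.44/6.02 = 11.7010 effective bits.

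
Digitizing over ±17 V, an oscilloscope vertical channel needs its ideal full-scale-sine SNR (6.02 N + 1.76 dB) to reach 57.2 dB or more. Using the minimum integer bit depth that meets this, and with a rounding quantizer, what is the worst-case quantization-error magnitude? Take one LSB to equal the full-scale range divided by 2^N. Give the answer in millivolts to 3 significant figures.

Range = 17 − (-17) = 34 V.
Solving 6.02 N ≥ 57.2 − 1.76: N ≥ 9.209. Round up → N = 10.
LSB = 34 V / 2^10 = 33.203 mV.
Half an LSB is 16.6 mV.

16.6 mV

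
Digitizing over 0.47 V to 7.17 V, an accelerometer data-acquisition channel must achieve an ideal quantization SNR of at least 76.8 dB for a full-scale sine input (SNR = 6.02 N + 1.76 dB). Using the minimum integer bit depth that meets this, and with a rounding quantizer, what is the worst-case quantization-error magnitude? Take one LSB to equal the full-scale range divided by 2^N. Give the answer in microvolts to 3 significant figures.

409 µV

Full-scale range = 7.17 V − (0.47 V) = 6.7 V.
Required N = ⌈(76.8 − 1.76)/6.02⌉ = ⌈12.465⌉ = 13.
LSB = 6.7 V / 2^13 = 0.81787 mV.
Half an LSB is 409 µV.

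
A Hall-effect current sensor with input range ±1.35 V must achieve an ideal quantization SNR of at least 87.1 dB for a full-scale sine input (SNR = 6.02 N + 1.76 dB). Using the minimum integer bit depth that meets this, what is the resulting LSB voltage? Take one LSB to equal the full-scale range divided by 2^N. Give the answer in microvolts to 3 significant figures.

The full-scale span is 1.35 − (-1.35) = 2.7 V.
6.02 N + 1.76 ≥ 87.1 gives N ≥ 14.176, so the minimum integer is 15.
LSB = 2.7 V / 2^15 = 82.4 µV.

82.4 µV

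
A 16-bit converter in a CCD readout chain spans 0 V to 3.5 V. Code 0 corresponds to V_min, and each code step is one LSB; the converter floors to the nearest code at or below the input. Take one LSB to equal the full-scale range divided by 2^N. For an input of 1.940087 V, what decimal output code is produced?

36327

Range is 3.5 V. LSB = 3.5 V / 2^16 ≈ 53.41 µV.
(V_in − V_min) × 2^16/range = (1.940087 − (0)) × 65536/3.5 = 36327.298.
Floor → code = 36327.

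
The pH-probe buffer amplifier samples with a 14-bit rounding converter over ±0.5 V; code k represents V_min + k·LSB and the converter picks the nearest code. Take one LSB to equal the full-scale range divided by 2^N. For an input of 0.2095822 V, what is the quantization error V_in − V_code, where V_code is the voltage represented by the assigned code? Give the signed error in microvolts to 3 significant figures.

Full-scale range = 0.5 V − (-0.5 V) = 1 V. LSB = 1 V / 2^14 ≈ 61.04 µV.
(0.2095822 − (-0.5)) / LSB = 0.7095822 × 16384/1 = 11625.7948. Nearest integer: k = 11626.
V_code = -0.5 + (11626/16384) × 1 = 0.20959472656 V.
V_in − V_code = 0.2095822 − (0.20959472656) = −12.5 µV.

−12.5 µV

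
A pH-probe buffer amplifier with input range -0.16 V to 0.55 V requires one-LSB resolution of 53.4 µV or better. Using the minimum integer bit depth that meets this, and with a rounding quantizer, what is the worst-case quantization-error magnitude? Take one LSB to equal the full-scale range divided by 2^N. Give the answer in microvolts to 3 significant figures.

Range = 0.55 − (-0.16) = 0.71 V.
Need 2^N ≥ 0.71 V / 53.4 µV = 13300 → N_min = 14.
Step size = 0.71/16384 V = 43.335 µV.
Half an LSB is 21.7 µV.

21.7 µV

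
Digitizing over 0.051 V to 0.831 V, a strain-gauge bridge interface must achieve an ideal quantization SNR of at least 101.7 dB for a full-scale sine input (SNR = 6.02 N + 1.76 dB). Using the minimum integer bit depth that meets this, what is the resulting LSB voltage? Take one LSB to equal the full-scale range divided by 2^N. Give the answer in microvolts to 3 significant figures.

Full-scale range = 0.831 V − (0.051 V) = 0.78 V.
Solving 6.02 N ≥ 101.7 − 1.76: N ≥ 16.601. Round up → N = 17.
One LSB is 0.78 V / 131072 = 5.95 µV.

5.95 µV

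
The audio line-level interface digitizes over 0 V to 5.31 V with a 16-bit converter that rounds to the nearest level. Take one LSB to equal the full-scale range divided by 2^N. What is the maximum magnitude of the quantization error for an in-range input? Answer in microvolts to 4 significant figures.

V_FS = 5.31 V.
LSB = 5.31 V ÷ 2^16 = 5.31/65536 V = 81.0242 µV.
Worst-case error for round-to-nearest is half an LSB: 40.51 µV.

40.51 µV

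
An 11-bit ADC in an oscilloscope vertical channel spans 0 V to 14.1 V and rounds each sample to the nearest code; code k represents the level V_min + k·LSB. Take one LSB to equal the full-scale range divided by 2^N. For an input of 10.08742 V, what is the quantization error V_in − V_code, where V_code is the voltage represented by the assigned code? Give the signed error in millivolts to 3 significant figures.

Range is 14.1 V. LSB = 14.1 V / 2^11 ≈ 6.885 mV.
(V_in − V_min)/LSB = (10.08742 − (0)) × 2048/14.1 = 1465.1799 → nearest code k = 1465.
V_code = 0 + (1465/2048) × 14.1 = 10.08618164 V.
e = 10.08742 − (10.08618164) = +1.24 mV.

+1.24 mV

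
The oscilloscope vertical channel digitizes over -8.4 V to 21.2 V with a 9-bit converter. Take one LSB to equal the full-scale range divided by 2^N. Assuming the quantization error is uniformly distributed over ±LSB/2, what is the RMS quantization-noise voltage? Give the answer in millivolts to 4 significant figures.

16.69 mV

Span: 21.2 V − (-8.4 V) = 29.6 V.
LSB = 29.6 V ÷ 2^9 = 29.6/512 V = 57.8125 mV.
For a uniform distribution on [−LSB/2, +LSB/2], V_rms = LSB/√12 = 57.8125 mV/3.4641 = 16.69 mV.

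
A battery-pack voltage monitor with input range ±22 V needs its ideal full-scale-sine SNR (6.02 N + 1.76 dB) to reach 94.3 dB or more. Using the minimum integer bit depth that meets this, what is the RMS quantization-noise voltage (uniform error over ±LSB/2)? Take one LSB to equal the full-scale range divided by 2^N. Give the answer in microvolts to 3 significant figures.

194 µV

The full-scale span is 22 − (-22) = 44 V.
6.02 N + 1.76 ≥ 94.3 gives N ≥ 15.372, so the minimum integer is 16.
LSB = 44 V ÷ 2^16 = 44/65536 V = 0.67139 mV.
σ_q = LSB/√12 = 0.67139 mV/3.4641 = 194 µV.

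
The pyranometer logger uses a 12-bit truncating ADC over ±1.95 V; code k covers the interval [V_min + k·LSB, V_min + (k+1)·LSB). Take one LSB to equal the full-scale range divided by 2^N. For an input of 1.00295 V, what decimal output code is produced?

Range = 1.95 − (-1.95) = 3.9 V. LSB = 3.9 V / 2^12 ≈ 0.9521 mV.
code = ⌊(V_in − V_min)/LSB⌋ = ⌊(V_in − V_min) × 2^12 / range⌋
     = ⌊(1.00295 − (-1.95)) × 4096 / 3.9⌋ = ⌊2.95295 × 4096/3.9⌋
     = ⌊3101.355⌋ = 3101.

3101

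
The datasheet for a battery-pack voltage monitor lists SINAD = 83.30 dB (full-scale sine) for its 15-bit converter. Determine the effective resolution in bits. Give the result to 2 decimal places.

13.54 bits

Inverting SNR = 6.02 N + 1.76: N_eff = (83.30 − 1.76)/6.02 = 13.5449.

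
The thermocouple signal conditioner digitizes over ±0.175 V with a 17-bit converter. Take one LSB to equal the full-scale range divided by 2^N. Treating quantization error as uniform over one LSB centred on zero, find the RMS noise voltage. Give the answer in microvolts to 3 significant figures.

0.771 µV

Span: 0.175 V − (-0.175 V) = 0.35 V.
LSB = 0.35 V ÷ 2^17 = 0.35/131072 V = 2.6703 µV.
σ_q = LSB/√12 = 2.6703 µV/3.4641 = 0.771 µV.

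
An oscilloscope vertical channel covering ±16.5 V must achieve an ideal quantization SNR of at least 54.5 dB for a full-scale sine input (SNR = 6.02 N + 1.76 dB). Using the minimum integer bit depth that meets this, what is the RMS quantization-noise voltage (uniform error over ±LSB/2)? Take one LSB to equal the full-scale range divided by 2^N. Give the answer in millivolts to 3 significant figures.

18.6 mV

The full-scale span is 16.5 − (-16.5) = 33 V.
6.02 N + 1.76 ≥ 54.5 gives N ≥ 8.761, so the minimum integer is 9.
One LSB is 33 V / 512 = 64.453 mV.
RMS noise = LSB/√12 = 18.6 mV.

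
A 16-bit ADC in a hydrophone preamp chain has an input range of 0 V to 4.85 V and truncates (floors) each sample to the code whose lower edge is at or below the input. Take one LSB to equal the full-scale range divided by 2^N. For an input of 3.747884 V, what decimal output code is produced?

V_FS = 4.85 V. LSB = 4.85 V / 2^16 ≈ 74.01 µV.
V_in − V_min = 3.747884 − (0) = 3.747884 V.
Divide by LSB: 3.747884 × 65536/4.85 = 50643.5723.
Truncating gives code 50643.

50643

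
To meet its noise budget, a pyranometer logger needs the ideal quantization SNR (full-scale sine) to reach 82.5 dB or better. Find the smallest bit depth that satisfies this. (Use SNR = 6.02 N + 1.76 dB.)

N ≥ (82.5 − 1.76)/6.02 = 13.412 → N_min = 14.

14 bits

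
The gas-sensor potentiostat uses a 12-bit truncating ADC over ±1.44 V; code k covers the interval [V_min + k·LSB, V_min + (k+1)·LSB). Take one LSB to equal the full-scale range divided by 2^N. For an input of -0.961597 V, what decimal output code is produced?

680

The full-scale span is 1.44 − (-1.44) = 2.88 V. LSB = 2.88 V / 2^12 ≈ 0.7031 mV.
V_in − V_min = -0.961597 − (-1.44) = 0.478403 V.
Divide by LSB: 0.478403 × 4096/2.88 = 680.3954.
Truncating gives code 680.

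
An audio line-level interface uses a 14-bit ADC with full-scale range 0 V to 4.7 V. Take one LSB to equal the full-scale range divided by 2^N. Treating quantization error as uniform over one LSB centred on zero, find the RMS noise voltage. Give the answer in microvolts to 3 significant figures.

V_FS = 4.7 V.
LSB = 4.7 V / 2^14 = 286.87 µV.
V_rms = LSB/√12 = 286.87 µV / √12 = 82.8 µV.

82.8 µV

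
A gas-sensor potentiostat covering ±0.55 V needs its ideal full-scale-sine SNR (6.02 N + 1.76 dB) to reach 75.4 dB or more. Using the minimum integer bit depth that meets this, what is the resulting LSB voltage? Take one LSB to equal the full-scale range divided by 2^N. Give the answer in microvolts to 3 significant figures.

134 µV

Full-scale range = 0.55 V − (-0.55 V) = 1.1 V.
Solving 6.02 N ≥ 75.4 − 1.76: N ≥ 12.233. Round up → N = 13.
Step size = 1.1/8192 V = 134 µV.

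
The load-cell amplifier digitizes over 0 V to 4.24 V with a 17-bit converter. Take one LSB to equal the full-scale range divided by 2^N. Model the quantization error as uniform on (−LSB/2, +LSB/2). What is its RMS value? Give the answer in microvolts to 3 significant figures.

Full-scale range = 4.24 V.
LSB = 4.24 V ÷ 2^17 = 4.24/131072 V = 32.349 µV.
σ_q = LSB/√12 = 32.349 µV/3.4641 = 9.34 µV.

9.34 µV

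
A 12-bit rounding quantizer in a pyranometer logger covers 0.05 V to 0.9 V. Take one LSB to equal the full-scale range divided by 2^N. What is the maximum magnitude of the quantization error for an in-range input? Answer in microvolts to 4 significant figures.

Full-scale range = 0.9 V − (0.05 V) = 0.85 V.
LSB = 0.85 V ÷ 2^12 = 0.85/4096 V = 207.520 µV.
|e|_max = LSB/2 = 103.8 µV.

103.8 µV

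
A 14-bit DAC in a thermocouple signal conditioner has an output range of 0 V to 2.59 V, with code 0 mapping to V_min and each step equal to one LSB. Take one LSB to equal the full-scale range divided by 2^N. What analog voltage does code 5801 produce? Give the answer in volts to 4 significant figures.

0.9170 V

V_FS = 2.59 V. LSB = 2.59 V / 2^14.
Output = V_min + (5801/16384) × range = 0 + 0.354065 × 2.59 V
      = 0 V + 0.917028 V = 0.917028 V.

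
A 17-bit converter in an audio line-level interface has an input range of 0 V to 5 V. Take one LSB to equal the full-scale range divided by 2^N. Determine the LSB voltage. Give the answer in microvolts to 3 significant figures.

38.1 µV

V_FS = 5 V.
Number of codes = 2^17 = 131072.
LSB = 5 V / 2^17 = 38.1 µV.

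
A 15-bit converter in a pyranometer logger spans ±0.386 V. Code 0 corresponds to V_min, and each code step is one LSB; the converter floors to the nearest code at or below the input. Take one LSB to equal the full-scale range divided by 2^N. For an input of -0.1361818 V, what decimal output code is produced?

10603

Full-scale range = 0.386 V − (-0.386 V) = 0.772 V. LSB = 0.772 V / 2^15 ≈ 23.56 µV.
code = ⌊(V_in − V_min)/LSB⌋ = ⌊(V_in − V_min) × 2^15 / range⌋
     = ⌊(-0.1361818 − (-0.386)) × 32768 / 0.772⌋ = ⌊0.2498182 × 32768/0.772⌋
     = ⌊10603.682⌋ = 10603.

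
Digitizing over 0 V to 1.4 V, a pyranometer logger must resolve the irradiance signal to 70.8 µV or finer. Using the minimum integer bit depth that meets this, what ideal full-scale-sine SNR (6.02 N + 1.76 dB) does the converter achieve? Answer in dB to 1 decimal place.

Span = 1.4 V.
Levels needed ≥ 1.4/70.8 µV = 19770. 2^15 = 32768 suffices, so N_min = 15.
Ideal SNR at N = 15: 6.02·15 + 1.76 = 92.1 dB.

92.1 dB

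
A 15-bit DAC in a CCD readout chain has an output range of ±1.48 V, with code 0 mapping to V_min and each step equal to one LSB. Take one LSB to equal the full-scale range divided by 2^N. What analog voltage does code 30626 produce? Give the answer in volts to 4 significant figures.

1.287 V

Range = 1.48 − (-1.48) = 2.96 V. LSB = 2.96 V / 2^15.
Output = V_min + (30626/32768) × range = -1.48 + 0.934631 × 2.96 V
      = -1.48 + 2.76651 = 1.28651 V.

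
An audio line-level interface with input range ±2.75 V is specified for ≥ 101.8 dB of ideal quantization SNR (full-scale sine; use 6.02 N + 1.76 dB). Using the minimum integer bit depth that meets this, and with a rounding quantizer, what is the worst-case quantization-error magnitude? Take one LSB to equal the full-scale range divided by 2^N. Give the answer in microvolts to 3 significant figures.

Span: 2.75 V − (-2.75 V) = 5.5 V.
6.02 N + 1.76 ≥ 101.8 gives N ≥ 16.618, so the minimum integer is 17.
LSB = 5.5 V ÷ 2^17 = 5.5/131072 V = 41.962 µV.
|e|_max = LSB/2 = 21.0 µV.

21.0 µV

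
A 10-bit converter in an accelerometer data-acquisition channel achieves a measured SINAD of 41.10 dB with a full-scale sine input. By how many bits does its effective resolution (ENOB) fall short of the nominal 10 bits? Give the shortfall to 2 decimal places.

ENOB = (SINAD − 1.76)/6.02 = (41.10 − 1.76)/6.02 = 6.5349 bits.
Lost resolution: 10 − 6.5349 = 3.4651 bits.

3.47 bits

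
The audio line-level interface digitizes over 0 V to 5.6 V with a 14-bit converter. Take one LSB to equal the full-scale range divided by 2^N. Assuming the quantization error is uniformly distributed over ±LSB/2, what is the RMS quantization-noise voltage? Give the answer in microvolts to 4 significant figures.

Span = 5.6 V.
Step size = 5.6/16384 V = 341.797 µV.
For a uniform distribution on [−LSB/2, +LSB/2], V_rms = LSB/√12 = 341.797 µV/3.4641 = 98.67 µV.

98.67 µV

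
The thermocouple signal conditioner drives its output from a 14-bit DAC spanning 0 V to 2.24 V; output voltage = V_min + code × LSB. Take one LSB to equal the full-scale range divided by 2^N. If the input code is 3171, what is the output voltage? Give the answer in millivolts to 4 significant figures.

433.5 mV

Span = 2.24 V. LSB = 2.24 V / 2^14.
Output = V_min + (3171/16384) × range = 0 + 0.193542 × 2.24 V
      = 0 V + 0.433535 V = 0.433535 V.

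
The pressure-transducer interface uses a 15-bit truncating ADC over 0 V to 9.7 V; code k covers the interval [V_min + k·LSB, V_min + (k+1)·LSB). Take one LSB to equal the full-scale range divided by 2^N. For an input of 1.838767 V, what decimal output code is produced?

Full-scale range = 9.7 V. LSB = 9.7 V / 2^15 ≈ 296.0 µV.
V_in − V_min = 1.838767 − (0) = 1.838767 V.
Divide by LSB: 1.838767 × 32768/9.7 = 6211.6203.
Truncating gives code 6211.

6211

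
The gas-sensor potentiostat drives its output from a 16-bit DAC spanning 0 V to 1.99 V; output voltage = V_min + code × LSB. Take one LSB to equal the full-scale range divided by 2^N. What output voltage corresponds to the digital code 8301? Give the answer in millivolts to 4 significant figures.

252.1 mV

V_FS = 1.99 V. LSB = 1.99 V / 2^16.
V_out = V_min + code × LSB = 0 V + 8301 × 1.99 V / 65536
      = 0 + 0.252060 = 0.252060 V.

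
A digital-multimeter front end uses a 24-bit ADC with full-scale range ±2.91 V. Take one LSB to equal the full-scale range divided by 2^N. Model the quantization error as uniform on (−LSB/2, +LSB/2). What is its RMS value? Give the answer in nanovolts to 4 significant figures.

100.1 nV

The full-scale span is 2.91 − (-2.91) = 5.82 V.
One LSB is 5.82 V / 16777216 = 346.899 nV.
For a uniform distribution on [−LSB/2, +LSB/2], V_rms = LSB/√12 = 346.899 nV/3.4641 = 100.1 nV.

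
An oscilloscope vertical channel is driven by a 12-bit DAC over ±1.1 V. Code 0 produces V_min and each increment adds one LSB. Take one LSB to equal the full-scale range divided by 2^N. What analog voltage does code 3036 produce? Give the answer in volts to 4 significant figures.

0.5307 V

Range = 1.1 − (-1.1) = 2.2 V. LSB = 2.2 V / 2^12.
V_out = V_min + code × LSB = -1.1 V + 3036 × 2.2 V / 4096
      = -1.1 + 1.63066 = 0.530664 V.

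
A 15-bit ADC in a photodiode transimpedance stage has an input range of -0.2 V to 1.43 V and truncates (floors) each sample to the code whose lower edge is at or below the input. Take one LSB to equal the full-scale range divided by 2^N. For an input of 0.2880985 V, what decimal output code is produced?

9812

Full-scale range = 1.43 V − (-0.2 V) = 1.63 V. LSB = 1.63 V / 2^15 ≈ 49.74 µV.
(V_in − V_min) × 2^15/range = (0.2880985 − (-0.2)) × 32768/1.63 = 9812.277.
Floor → code = 9812.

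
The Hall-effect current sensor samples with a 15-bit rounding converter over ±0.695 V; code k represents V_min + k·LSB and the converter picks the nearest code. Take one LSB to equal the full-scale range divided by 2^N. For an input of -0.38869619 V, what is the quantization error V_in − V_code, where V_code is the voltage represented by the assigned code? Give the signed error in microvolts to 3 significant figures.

Range = 0.695 − (-0.695) = 1.39 V. LSB = 1.39 V / 2^15 ≈ 42.42 µV.
(V_in − V_min)/LSB = (-0.38869619 − (-0.695)) × 32768/1.39 = 7220.8369 → nearest code k = 7221.
Reconstructed level: -0.695 + 7221 × 1.39/32768 V = -0.38868927002 V.
e = -0.38869619 − (-0.38868927002) = −6.92 µV.

−6.92 µV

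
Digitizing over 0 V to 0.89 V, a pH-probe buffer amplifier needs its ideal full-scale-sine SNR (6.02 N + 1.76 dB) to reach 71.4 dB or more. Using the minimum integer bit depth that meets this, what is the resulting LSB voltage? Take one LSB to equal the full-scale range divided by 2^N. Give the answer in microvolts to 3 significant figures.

Full-scale range = 0.89 V.
6.02 N + 1.76 ≥ 71.4 gives N ≥ 11.568, so the minimum integer is 12.
LSB = 0.89 V / 2^12 = 217 µV.

217 µV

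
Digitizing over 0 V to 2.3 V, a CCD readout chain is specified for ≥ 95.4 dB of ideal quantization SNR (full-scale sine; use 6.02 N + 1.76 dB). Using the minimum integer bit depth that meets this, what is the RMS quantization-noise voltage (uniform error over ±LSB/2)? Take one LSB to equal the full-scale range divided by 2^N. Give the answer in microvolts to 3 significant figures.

Range is 2.3 V.
N ≥ (95.4 − 1.76)/6.02 = 15.555 → N_min = 16.
LSB = 2.3 V ÷ 2^16 = 2.3/65536 V = 35.095 µV.
RMS noise = LSB/√12 = 10.1 µV.

10.1 µV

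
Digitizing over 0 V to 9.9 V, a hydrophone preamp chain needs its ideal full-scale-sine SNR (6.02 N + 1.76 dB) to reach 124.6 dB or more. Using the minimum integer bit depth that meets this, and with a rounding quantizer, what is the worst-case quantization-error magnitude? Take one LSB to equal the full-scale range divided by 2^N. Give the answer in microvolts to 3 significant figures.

Range is 9.9 V.
Solving 6.02 N ≥ 124.6 − 1.76: N ≥ 20.405. Round up → N = 21.
One LSB is 9.9 V / 2097152 = 4.7207 µV.
Half an LSB is 2.36 µV.

2.36 µV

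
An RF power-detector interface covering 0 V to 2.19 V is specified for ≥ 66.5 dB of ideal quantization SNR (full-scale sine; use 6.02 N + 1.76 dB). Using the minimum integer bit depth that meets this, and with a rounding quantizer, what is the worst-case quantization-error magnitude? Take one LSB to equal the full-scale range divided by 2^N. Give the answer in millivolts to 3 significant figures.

0.535 mV

Range is 2.19 V.
Required N = ⌈(66.5 − 1.76)/6.02⌉ = ⌈10.754⌉ = 11.
LSB = 2.19 V ÷ 2^11 = 2.19/2048 V = 1.0693 mV.
|e|_max = LSB/2 = 0.535 mV.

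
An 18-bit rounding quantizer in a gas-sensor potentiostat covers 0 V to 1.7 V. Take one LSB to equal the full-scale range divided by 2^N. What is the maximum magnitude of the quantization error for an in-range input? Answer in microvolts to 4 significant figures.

V_FS = 1.7 V.
One LSB is 1.7 V / 262144 = 6.48499 µV.
A rounding quantizer has |error| ≤ LSB/2 = 3.242 µV.

3.242 µV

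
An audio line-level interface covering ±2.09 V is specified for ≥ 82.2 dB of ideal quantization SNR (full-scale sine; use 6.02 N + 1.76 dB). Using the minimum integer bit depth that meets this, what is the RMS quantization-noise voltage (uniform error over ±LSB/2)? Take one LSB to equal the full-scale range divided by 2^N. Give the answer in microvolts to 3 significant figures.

73.6 µV

Range = 2.09 − (-2.09) = 4.18 V.
Solving 6.02 N ≥ 82.2 − 1.76: N ≥ 13.362. Round up → N = 14.
LSB = 4.18 V ÷ 2^14 = 4.18/16384 V = 255.13 µV.
V_rms = LSB/√12 = 73.6 µV.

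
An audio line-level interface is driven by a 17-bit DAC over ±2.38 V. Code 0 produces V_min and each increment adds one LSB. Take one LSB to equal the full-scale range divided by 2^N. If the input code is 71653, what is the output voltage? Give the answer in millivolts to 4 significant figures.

Range = 2.38 − (-2.38) = 4.76 V. LSB = 4.76 V / 2^17.
V_out = V_min + code × LSB = -2.38 V + 71653 × 4.76 V / 131072
      = -2.38 + 2.60214 = 0.222144 V.

222.1 mV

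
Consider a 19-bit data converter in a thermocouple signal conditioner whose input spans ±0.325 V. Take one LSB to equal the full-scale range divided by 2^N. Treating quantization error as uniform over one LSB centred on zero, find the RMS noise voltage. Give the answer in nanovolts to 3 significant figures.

358 nV

Span: 0.325 V − (-0.325 V) = 0.65 V.
LSB = 0.65 V ÷ 2^19 = 0.65/524288 V = 1.2398 µV.
σ_q = LSB/√12 = 1.2398 µV/3.4641 = 358 nV.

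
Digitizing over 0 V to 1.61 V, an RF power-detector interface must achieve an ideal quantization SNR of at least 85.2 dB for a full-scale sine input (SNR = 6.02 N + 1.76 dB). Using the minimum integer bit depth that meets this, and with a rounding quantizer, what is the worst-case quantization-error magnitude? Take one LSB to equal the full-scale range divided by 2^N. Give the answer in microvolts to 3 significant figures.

49.1 µV

Full-scale range = 1.61 V.
Solving 6.02 N ≥ 85.2 − 1.76: N ≥ 13.860. Round up → N = 14.
LSB = 1.61 V / 2^14 = 98.267 µV.
Half an LSB is 49.1 µV.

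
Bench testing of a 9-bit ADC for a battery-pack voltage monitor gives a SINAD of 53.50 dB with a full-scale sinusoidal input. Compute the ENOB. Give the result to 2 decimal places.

Inverting SNR = 6.02 N + 1.76: N_eff = (53.50 − 1.76)/6.02 = 8.5947.

8.59 bits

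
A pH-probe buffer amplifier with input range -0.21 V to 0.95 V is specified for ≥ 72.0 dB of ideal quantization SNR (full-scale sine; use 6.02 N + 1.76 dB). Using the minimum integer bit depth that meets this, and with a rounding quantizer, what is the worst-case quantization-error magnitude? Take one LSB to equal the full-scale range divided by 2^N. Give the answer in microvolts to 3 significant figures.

Span: 0.95 V − (-0.21 V) = 1.16 V.
N ≥ (72.0 − 1.76)/6.02 = 11.668 → N_min = 12.
Step size = 1.16/4096 V = 283.20 µV.
Max error for round-to-nearest is LSB/2 = 142 µV.

142 µV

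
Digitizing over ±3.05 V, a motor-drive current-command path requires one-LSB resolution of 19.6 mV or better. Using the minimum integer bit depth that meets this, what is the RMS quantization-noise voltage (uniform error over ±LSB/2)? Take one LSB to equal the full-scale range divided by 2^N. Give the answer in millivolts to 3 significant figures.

3.44 mV

Range = 3.05 − (-3.05) = 6.1 V.
Required number of levels: 6.1/19.6 mV = 311.22; smallest N with 2^N ≥ that is 9.
LSB = 6.1 V ÷ 2^9 = 6.1/512 V = 11.914 mV.
RMS noise = LSB/√12 = 3.44 mV.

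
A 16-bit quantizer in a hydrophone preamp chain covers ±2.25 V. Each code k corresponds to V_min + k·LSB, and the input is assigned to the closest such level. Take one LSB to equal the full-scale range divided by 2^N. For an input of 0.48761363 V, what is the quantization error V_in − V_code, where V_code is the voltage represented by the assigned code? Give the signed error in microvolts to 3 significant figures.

Span: 2.25 V − (-2.25 V) = 4.5 V. LSB = 4.5 V / 2^16 ≈ 68.66 µV.
Position in LSBs: (0.48761363 − (-2.25)) × 65536/4.5 = 39869.3882; rounding gives k = 39869.
V_code = -2.25 + (39869/65536) × 4.5 = 0.48758697510 V.
e = 0.48761363 − (0.48758697510) = +26.7 µV.

+26.7 µV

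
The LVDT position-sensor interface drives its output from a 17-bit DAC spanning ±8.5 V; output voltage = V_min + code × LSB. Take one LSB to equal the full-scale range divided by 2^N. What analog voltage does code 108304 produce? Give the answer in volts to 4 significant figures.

The full-scale span is 8.5 − (-8.5) = 17 V. LSB = 17 V / 2^17.
Output = V_min + (108304/131072) × range = -8.5 + 0.826294 × 17 V
      = -8.5 V + 14.0470 V = 5.54700 V.

5.547 V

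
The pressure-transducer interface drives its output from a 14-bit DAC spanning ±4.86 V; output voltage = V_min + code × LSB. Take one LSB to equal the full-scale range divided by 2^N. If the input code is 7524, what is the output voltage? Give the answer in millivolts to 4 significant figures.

Span: 4.86 V − (-4.86 V) = 9.72 V. LSB = 9.72 V / 2^14.
V_out = -4.86 + 7524 × (9.72/16384) V
      = -4.86 + 4.46370 = -0.396299 V.

-396.3 mV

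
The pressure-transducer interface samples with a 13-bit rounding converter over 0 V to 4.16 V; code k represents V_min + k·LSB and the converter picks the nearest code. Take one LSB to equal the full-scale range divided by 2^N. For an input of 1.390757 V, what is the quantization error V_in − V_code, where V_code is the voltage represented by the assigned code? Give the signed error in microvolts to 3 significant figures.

−141 µV

Span = 4.16 V. LSB = 4.16 V / 2^13 ≈ 0.5078 mV.
(V_in − V_min)/LSB = (1.390757 − (0)) × 8192/4.16 = 2738.7215 → nearest code k = 2739.
V_code = V_min + k × range/2^13 = 0 + 2739 × 4.16/8192 = 1.390898438 V.
e = 1.390757 − (1.390898438) = −141 µV.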